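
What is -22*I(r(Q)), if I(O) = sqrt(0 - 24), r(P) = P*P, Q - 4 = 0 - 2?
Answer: -44*I*sqrt(6) ≈ -107.78*I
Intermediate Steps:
Q = 2 (Q = 4 + (0 - 2) = 4 - 2 = 2)
r(P) = P**2
I(O) = 2*I*sqrt(6) (I(O) = sqrt(-24) = 2*I*sqrt(6))
-22*I(r(Q)) = -44*I*sqrt(6)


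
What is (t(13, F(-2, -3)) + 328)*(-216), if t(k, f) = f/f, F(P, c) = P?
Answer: -71064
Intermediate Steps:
t(k, f) = 1
(t(13, F(-2, -3)) + 328)*(-216) = (1 + 328)*(-216) = 329*(-216) = -71064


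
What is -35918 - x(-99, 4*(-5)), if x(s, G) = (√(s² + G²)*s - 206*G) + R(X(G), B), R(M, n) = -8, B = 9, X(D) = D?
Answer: -30031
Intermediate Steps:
x(s, G) = -8 - 206*G + s*√(G² + s²) (x(s, G) = (√(s² + G²)*s - 206*G) - 8 = (√(G² + s²)*s - 206*G) - 8 = (s*√(G² + s²) - 206*G) - 8 = (-206*G + s*√(G² + s²)) - 8 = -8 - 206*G + s*√(G² + s²))
-35918 - x(-99, 4*(-5)) = -35918 - (-8 - 824*(-5) - 99*√((4*(-5))² + (-99)²)) = -35918 - (-8 - 206*(-20) - 99*√((-20)² + 9801)) = -35918 - (-8 + 4120 - 99*√(400 + 9801)) = -35918 - (-8 + 4120 - 99*√10201) = -35918 - (-8 + 4120 - 99*101) = -35918 - (-8 + 4120 - 9999) = -35918 - 1*(-5887) = -35918 + 5887 = -30031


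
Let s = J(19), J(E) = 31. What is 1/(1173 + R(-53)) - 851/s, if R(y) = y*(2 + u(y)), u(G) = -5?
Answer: -1133501/41292 ≈ -27.451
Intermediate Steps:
s = 31
R(y) = -3*y (R(y) = y*(2 - 5) = y*(-3) = -3*y)
1/(1173 + R(-53)) - 851/s = 1/(1173 - 3*(-53)) - 851/31 = 1/(1173 + 159) - 851*1/31 = 1/1332 - 851/31 = -1133501/41292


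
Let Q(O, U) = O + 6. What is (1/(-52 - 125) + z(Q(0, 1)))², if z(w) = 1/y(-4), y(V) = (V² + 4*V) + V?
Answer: 32761/501264 ≈ 0.065357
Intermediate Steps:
y(V) = V² + 5*V
Q(O, U) = 6 + O
z(w) = -¼ (z(w) = 1/(-4*(5 - 4)) = 1/(-4*1) = 1/(-4) = 1*(-¼) = -¼)
(1/(-52 - 125) + z(Q(0, 1)))² = (1/(-52 - 125) - ¼)² = (1/(-177) - ¼)² = (-1/177 - ¼)² = (-181/708)² = 32761/501264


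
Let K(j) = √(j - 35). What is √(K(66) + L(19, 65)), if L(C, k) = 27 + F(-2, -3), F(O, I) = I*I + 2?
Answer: √(38 + √31) ≈ 6.6006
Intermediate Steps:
F(O, I) = 2 + I² (F(O, I) = I² + 2 = 2 + I²)
L(C, k) = 38 (L(C, k) = 27 + (2 + (-3)²) = 27 + (2 + 9) = 27 + 11 = 38)
K(j) = √(-35 + j)
√(K(66) + L(19, 65)) = √(√(-35 + 66) + 38) = √(√31 + 38) = √(38 + √31)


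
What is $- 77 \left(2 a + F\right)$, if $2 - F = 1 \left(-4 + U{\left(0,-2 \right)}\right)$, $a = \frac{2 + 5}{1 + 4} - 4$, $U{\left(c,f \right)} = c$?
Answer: $- \frac{308}{5} \approx -61.6$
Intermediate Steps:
$a = - \frac{13}{5}$ ($a = \frac{7}{5} - 4 = - \frac{13}{5} \approx -2.6$)
$F = 6$ ($F = 2 - 1 \left(-4 + 0\right) = 2 - 1 \left(-4\right) = 2 - -4 = 2 + 4 = 6$)
$- 77 \left(2 a + F\right) = - 77 \left(2 \left(- \frac{13}{5}\right) + 6\right) = - 77 \left(- \frac{26}{5} + 6\right) = \left(-77\right) \frac{4}{5} = - \frac{308}{5}$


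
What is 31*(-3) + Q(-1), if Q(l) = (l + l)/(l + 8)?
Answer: -653/7 ≈ -93.286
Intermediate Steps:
Q(l) = 2*l/(8 + l) (Q(l) = (2*l)/(8 + l) = 2*l/(8 + l))
31*(-3) + Q(-1) = 31*(-3) + 2*(-1)/(8 - 1) = -93 + 2*(-1)/7 = -93 + 2*(-1)*(⅐) = -93 - 2/7 = -653/7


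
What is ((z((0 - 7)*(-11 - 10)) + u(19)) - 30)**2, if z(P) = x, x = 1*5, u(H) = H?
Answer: 36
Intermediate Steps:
x = 5
z(P) = 5
((z((0 - 7)*(-11 - 10)) + u(19)) - 30)**2 = ((5 + 19) - 30)**2 = (24 - 30)**2 = (-6)**2 = 36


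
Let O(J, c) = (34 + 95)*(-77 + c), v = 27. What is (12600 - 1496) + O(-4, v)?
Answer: 4654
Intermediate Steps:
O(J, c) = -9933 + 129*c (O(J, c) = 129*(-77 + c) = -9933 + 129*c)
(12600 - 1496) + O(-4, v) = (12600 - 1496) + (-9933 + 129*27) = 11104 + (-9933 + 3483) = 11104 - 6450 = 4654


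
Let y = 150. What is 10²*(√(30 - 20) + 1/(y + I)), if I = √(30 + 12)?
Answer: 2500/3743 + 100*√10 - 50*√42/11229 ≈ 316.87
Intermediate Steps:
I = √42 ≈ 6.4807
10²*(√(30 - 20) + 1/(y + I)) = 10²*(√(30 - 20) + 1/(150 + √42)) = 100*(√10 + 1/(150 + √42)) = 100*√10 + 100/(150 + √42)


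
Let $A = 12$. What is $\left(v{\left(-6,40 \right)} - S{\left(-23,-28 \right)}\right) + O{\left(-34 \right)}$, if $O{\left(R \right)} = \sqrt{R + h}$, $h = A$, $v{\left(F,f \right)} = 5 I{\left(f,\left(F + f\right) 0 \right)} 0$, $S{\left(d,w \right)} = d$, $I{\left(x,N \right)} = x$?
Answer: $23 + i \sqrt{22} \approx 23.0 + 4.6904 i$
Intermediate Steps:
$v{\left(F,f \right)} = 0$ ($v{\left(F,f \right)} = 5 f 0 = 0$)
$h = 12$
$O{\left(R \right)} = \sqrt{12 + R}$ ($O{\left(R \right)} = \sqrt{R + 12} = \sqrt{12 + R}$)
$\left(v{\left(-6,40 \right)} - S{\left(-23,-28 \right)}\right) + O{\left(-34 \right)} = \left(0 - -23\right) + \sqrt{12 - 34} = \left(0 + 23\right) + \sqrt{-22} = 23 + i \sqrt{22}$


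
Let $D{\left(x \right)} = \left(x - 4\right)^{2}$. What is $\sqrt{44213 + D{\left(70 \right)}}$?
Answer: $\sqrt{48569} \approx 220.38$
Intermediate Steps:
$D{\left(x \right)} = \left(-4 + x\right)^{2}$
$\sqrt{44213 + D{\left(70 \right)}} = \sqrt{44213 + \left(-4 + 70\right)^{2}} = \sqrt{44213 + 66^{2}} = \sqrt{44213 + 4356} = \sqrt{48569}$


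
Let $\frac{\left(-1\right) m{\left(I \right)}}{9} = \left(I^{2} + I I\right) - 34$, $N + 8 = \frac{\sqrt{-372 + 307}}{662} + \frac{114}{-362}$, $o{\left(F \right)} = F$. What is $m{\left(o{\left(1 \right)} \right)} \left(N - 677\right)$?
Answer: $- \frac{35724096}{181} + \frac{144 i \sqrt{65}}{331} \approx -1.9737 \cdot 10^{5} + 3.5074 i$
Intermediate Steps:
$N = - \frac{1505}{181} + \frac{i \sqrt{65}}{662}$ ($N = -8 + \left(\frac{\sqrt{-372 + 307}}{662} + \frac{114}{-362}\right) = -8 + \left(\sqrt{-65} \cdot \frac{1}{662} + 114 \left(- \frac{1}{362}\right)\right) = -8 - \left(\frac{57}{181} - i \sqrt{65} \cdot \frac{1}{662}\right) = -8 - \left(\frac{57}{181} - \frac{i \sqrt{65}}{662}\right) = - \frac{1505}{181} + \frac{i \sqrt{65}}{662} \approx -8.3149 + 0.012179 i$)
$m{\left(I \right)} = 306 - 18 I^{2}$ ($m{\left(I \right)} = - 9 \left(\left(I^{2} + I I\right) - 34\right) = - 9 \left(\left(I^{2} + I^{2}\right) - 34\right) = - 9 \left(2 I^{2} - 34\right) = - 9 \left(-34 + 2 I^{2}\right) = 306 - 18 I^{2}$)
$m{\left(o{\left(1 \right)} \right)} \left(N - 677\right) = \left(306 - 18 \cdot 1^{2}\right) \left(\left(- \frac{1505}{181} + \frac{i \sqrt{65}}{662}\right) - 677\right) = \left(306 - 18\right) \left(\left(- \frac{1505}{181} + \frac{i \sqrt{65}}{662}\right) - 677\right) = \left(306 - 18\right) \left(- \frac{124042}{181} + \frac{i \sqrt{65}}{662}\right) = 288 \left(- \frac{124042}{181} + \frac{i \sqrt{65}}{662}\right) = - \frac{35724096}{181} + \frac{144 i \sqrt{65}}{331}$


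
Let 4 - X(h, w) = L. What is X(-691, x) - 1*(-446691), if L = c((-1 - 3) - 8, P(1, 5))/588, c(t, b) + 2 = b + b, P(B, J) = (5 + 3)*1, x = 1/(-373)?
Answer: 18761189/42 ≈ 4.4670e+5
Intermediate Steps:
x = -1/373 ≈ -0.0026810
P(B, J) = 8 (P(B, J) = 8*1 = 8)
c(t, b) = -2 + 2*b (c(t, b) = -2 + (b + b) = -2 + 2*b)
L = 1/42 (L = (-2 + 2*8)/588 = (-2 + 16)*(1/588) = 14*(1/588) = 1/42 ≈ 0.023810)
X(h, w) = 167/42 (X(h, w) = 4 - 1*1/42 = 4 - 1/42 = 167/42)
X(-691, x) - 1*(-446691) = 167/42 - 1*(-446691) = 167/42 + 446691 = 18761189/42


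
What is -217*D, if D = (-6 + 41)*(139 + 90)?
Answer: -1739255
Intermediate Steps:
D = 8015 (D = 35*229 = 8015)
-217*D = -217*8015 = -1739255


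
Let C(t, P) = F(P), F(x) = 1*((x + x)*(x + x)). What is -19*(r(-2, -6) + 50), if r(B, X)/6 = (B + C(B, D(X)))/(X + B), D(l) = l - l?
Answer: -1957/2 ≈ -978.50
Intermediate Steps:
D(l) = 0
F(x) = 4*x**2 (F(x) = 1*((2*x)*(2*x)) = 1*(4*x**2) = 4*x**2)
C(t, P) = 4*P**2
r(B, X) = 6*B/(B + X) (r(B, X) = 6*((B + 4*0**2)/(X + B)) = 6*((B + 4*0)/(B + X)) = 6*((B + 0)/(B + X)) = 6*(B/(B + X)) = 6*B/(B + X))
-19*(r(-2, -6) + 50) = -19*(6*(-2)/(-2 - 6) + 50) = -19*(6*(-2)/(-8) + 50) = -19*(6*(-2)*(-1/8) + 50) = -19*(3/2 + 50) = -19*103/2 = -1957/2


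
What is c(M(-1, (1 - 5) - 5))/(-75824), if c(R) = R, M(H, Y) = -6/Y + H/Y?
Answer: -1/97488 ≈ -1.0258e-5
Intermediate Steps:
c(M(-1, (1 - 5) - 5))/(-75824) = ((-6 - 1)/((1 - 5) - 5))/(-75824) = (-7/(-4 - 5))*(-1/75824) = (-7/(-9))*(-1/75824) = -⅑*(-7)*(-1/75824) = (7/9)*(-1/75824) = -1/97488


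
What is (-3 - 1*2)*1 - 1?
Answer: -6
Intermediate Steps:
(-3 - 1*2)*1 - 1 = (-3 - 2)*1 - 1 = -5*1 - 1 = -5 - 1 = -6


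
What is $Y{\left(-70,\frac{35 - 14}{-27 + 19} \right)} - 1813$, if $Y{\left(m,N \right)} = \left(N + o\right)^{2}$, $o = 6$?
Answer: $- \frac{115303}{64} \approx -1801.6$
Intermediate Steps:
$Y{\left(m,N \right)} = \left(6 + N\right)^{2}$ ($Y{\left(m,N \right)} = \left(N + 6\right)^{2} = \left(6 + N\right)^{2}$)
$Y{\left(-70,\frac{35 - 14}{-27 + 19} \right)} - 1813 = \left(6 + \frac{35 - 14}{-27 + 19}\right)^{2} - 1813 = \left(6 + \frac{21}{-8}\right)^{2} - 1813 = \left(6 + 21 \left(- \frac{1}{8}\right)\right)^{2} - 1813 = \left(6 - \frac{21}{8}\right)^{2} - 1813 = \left(\frac{27}{8}\right)^{2} - 1813 = \frac{729}{64} - 1813 = - \frac{115303}{64}$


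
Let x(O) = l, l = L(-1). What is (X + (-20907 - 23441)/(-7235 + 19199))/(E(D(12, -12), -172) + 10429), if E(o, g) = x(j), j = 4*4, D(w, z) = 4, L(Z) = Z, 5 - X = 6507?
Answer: -246311/394812 ≈ -0.62387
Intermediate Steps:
X = -6502 (X = 5 - 1*6507 = 5 - 6507 = -6502)
l = -1
j = 16
x(O) = -1
E(o, g) = -1
(X + (-20907 - 23441)/(-7235 + 19199))/(E(D(12, -12), -172) + 10429) = (-6502 + (-20907 - 23441)/(-7235 + 19199))/(-1 + 10429) = (-6502 - 44348/11964)/10428 = (-6502 - 44348*1/11964)*(1/10428) = (-6502 - 11087/2991)*(1/10428) = -19458569/2991*1/10428 = -246311/394812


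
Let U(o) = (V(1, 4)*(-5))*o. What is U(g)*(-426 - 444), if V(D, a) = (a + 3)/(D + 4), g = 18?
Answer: 109620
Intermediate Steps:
V(D, a) = (3 + a)/(4 + D)
U(o) = -7*o (U(o) = (((3 + 4)/(4 + 1))*(-5))*o = ((7/5)*(-5))*o = -7*o)
U(g)*(-426 - 444) = (-7*18)*(-426 - 444) = -126*(-870) = 109620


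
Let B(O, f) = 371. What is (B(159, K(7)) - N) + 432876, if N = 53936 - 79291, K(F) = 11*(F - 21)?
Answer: 458602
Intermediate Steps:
K(F) = -231 + 11*F (K(F) = 11*(-21 + F) = -231 + 11*F)
N = -25355
(B(159, K(7)) - N) + 432876 = (371 - 1*(-25355)) + 432876 = (371 + 25355) + 432876 = 25726 + 432876 = 458602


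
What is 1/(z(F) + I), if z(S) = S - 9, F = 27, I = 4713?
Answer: 1/4731 ≈ 0.00021137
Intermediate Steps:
z(S) = -9 + S
1/(z(F) + I) = 1/((-9 + 27) + 4713) = 1/(18 + 4713) = 1/4731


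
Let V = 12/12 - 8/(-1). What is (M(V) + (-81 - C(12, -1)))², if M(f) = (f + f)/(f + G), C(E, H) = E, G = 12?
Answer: 416025/49 ≈ 8490.3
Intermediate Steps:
V = 9 (V = 12*(1/12) - 8*(-1) = 1 + 8 = 9)
M(f) = 2*f/(12 + f) (M(f) = (f + f)/(f + 12) = (2*f)/(12 + f) = 2*f/(12 + f))
(M(V) + (-81 - C(12, -1)))² = (2*9/(12 + 9) + (-81 - 1*12))² = (2*9/21 + (-81 - 12))² = (2*9*(1/21) - 93)² = (6/7 - 93)² = (-645/7)² = 416025/49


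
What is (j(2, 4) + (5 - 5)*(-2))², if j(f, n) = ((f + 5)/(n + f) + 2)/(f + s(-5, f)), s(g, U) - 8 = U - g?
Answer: 361/10404 ≈ 0.034698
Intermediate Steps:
s(g, U) = 8 + U - g (s(g, U) = 8 + (U - g) = 8 + U - g)
j(f, n) = (2 + (5 + f)/(f + n))/(13 + 2*f) (j(f, n) = ((f + 5)/(n + f) + 2)/(f + (8 + f - 1*(-5))) = ((5 + f)/(f + n) + 2)/(f + (8 + f + 5)) = ((5 + f)/(f + n) + 2)/(f + (13 + f)) = (2 + (5 + f)/(f + n))/(13 + 2*f))
(j(2, 4) + (5 - 5)*(-2))² = ((5 + 2*4 + 3*2)/(2² + 2*4 + 2*(13 + 2) + 4*(13 + 2)) + (5 - 5)*(-2))² = ((5 + 8 + 6)/(4 + 8 + 2*15 + 4*15) + 0*(-2))² = (19/(4 + 8 + 30 + 60) + 0)² = (19/102 + 0)² = (19/102)² = 361/10404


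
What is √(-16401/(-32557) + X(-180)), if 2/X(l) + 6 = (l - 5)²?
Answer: √12761556277622411/159152569 ≈ 0.70980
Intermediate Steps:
X(l) = 2/(-6 + (-5 + l)²) (X(l) = 2/(-6 + (l - 5)²) = 2/(-6 + (-5 + l)²))
√(-16401/(-32557) + X(-180)) = √(-16401/(-32557) + 2/(-6 + (-5 - 180)²)) = √(-16401*(-1/32557) + 2/(-6 + (-185)²)) = √(2343/4651 + 2/(-6 + 34225)) = √(2343/4651 + 2/34219) = √(80184419/159152569) = √12761556277622411/159152569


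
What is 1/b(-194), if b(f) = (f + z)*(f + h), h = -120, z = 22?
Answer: 1/54008 ≈ 1.8516e-5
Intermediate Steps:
b(f) = (-120 + f)*(22 + f) (b(f) = (f + 22)*(f - 120) = (22 + f)*(-120 + f) = (-120 + f)*(22 + f))
1/b(-194) = 1/(-2640 + (-194)² - 98*(-194)) = 1/(-2640 + 37636 + 19012) = 1/54008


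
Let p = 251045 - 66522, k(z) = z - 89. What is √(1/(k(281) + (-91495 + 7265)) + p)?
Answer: √1303172549199174/84038 ≈ 429.56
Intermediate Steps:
k(z) = -89 + z
p = 184523
√(1/(k(281) + (-91495 + 7265)) + p) = √(1/((-89 + 281) + (-91495 + 7265)) + 184523) = √(1/(192 - 84230) + 184523) = √(1/(-84038) + 184523) = √(-1/84038 + 184523) = √(15506943873/84038) = √1303172549199174/84038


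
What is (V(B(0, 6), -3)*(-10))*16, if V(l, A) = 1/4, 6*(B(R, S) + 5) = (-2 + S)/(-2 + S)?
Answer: -40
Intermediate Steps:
B(R, S) = -29/6 (B(R, S) = -5 + ((-2 + S)/(-2 + S))/6 = -5 + (1/6)*1 = -5 + 1/6 = -29/6)
V(l, A) = 1/4
(V(B(0, 6), -3)*(-10))*16 = ((1/4)*(-10))*16 = -5/2*16 = -40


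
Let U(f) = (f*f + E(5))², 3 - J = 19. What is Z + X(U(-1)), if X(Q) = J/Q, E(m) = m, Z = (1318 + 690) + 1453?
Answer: 31145/9 ≈ 3460.6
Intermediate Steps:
Z = 3461 (Z = 2008 + 1453 = 3461)
J = -16 (J = 3 - 1*19 = 3 - 19 = -16)
U(f) = (5 + f²)² (U(f) = (f*f + 5)² = (f² + 5)² = (5 + f²)²)
X(Q) = -16/Q
Z + X(U(-1)) = 3461 - 16/(5 + (-1)²)² = 3461 - 16/(5 + 1)² = 3461 - 16/(6²) = 3461 - 16/36 = 3461 - 16*1/36 = 3461 - 4/9 = 31145/9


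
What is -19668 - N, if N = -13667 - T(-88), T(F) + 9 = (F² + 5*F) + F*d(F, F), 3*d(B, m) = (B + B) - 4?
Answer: 6574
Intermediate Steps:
d(B, m) = -4/3 + 2*B/3 (d(B, m) = ((B + B) - 4)/3 = (2*B - 4)/3 = (-4 + 2*B)/3 = -4/3 + 2*B/3)
T(F) = -9 + F² + 5*F + F*(-4/3 + 2*F/3) (T(F) = -9 + ((F² + 5*F) + F*(-4/3 + 2*F/3)) = -9 + (F² + 5*F + F*(-4/3 + 2*F/3)) = -9 + F² + 5*F + F*(-4/3 + 2*F/3))
N = -26242 (N = -13667 - (-9 + (5/3)*(-88)² + (11/3)*(-88)) = -13667 - (-9 + (5/3)*7744 - 968/3) = -13667 - (-9 + 38720/3 - 968/3) = -13667 - 1*12575 = -13667 - 12575 = -26242)
-19668 - N = -19668 - 1*(-26242) = -19668 + 26242 = 6574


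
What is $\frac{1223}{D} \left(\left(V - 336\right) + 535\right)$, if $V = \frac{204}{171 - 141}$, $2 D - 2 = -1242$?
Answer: $- \frac{1258467}{3100} \approx -405.96$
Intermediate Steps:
$D = -620$ ($D = 1 + \frac{1}{2} \left(-1242\right) = 1 - 621 = -620$)
$V = \frac{34}{5}$ ($V = \frac{204}{30} = 204 \cdot \frac{1}{30} = \frac{34}{5} \approx 6.8$)
$\frac{1223}{D} \left(\left(V - 336\right) + 535\right) = \frac{1223}{-620} \left(\left(\frac{34}{5} - 336\right) + 535\right) = 1223 \left(- \frac{1}{620}\right) \left(\left(\frac{34}{5} - 336\right) + 535\right) = - \frac{1223 \left(- \frac{1646}{5} + 535\right)}{620} = \left(- \frac{1223}{620}\right) \frac{1029}{5} = - \frac{1258467}{3100}$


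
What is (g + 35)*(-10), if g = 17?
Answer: -520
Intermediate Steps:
(g + 35)*(-10) = (17 + 35)*(-10) = 52*(-10) = -520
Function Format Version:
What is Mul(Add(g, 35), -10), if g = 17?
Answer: -520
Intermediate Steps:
Mul(Add(g, 35), -10) = Mul(Add(17, 35), -10) = Mul(52, -10) = -520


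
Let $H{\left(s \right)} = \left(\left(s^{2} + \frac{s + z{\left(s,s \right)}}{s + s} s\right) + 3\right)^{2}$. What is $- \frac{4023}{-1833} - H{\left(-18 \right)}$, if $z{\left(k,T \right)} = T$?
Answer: $- \frac{58337550}{611} \approx -95479.0$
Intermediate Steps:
$H{\left(s \right)} = \left(3 + s + s^{2}\right)^{2}$ ($H{\left(s \right)} = \left(\left(s^{2} + \frac{s + s}{s + s} s\right) + 3\right)^{2} = \left(\left(s^{2} + \frac{2 s}{2 s} s\right) + 3\right)^{2} = \left(\left(s^{2} + 2 s \frac{1}{2 s} s\right) + 3\right)^{2} = \left(\left(s^{2} + 1 s\right) + 3\right)^{2} = \left(\left(s^{2} + s\right) + 3\right)^{2} = \left(\left(s + s^{2}\right) + 3\right)^{2} = \left(3 + s + s^{2}\right)^{2}$)
$- \frac{4023}{-1833} - H{\left(-18 \right)} = - \frac{4023}{-1833} - \left(3 - 18 + \left(-18\right)^{2}\right)^{2} = \left(-4023\right) \left(- \frac{1}{1833}\right) - \left(3 - 18 + 324\right)^{2} = \frac{1341}{611} - 309^{2} = \frac{1341}{611} - 95481 = - \frac{58337550}{611}$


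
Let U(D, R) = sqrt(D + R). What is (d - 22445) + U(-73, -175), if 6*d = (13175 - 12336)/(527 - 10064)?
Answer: -1284348629/57222 + 2*I*sqrt(62) ≈ -22445.0 + 15.748*I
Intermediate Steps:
d = -839/57222 (d = ((13175 - 12336)/(527 - 10064))/6 = (839/(-9537))/6 = (839*(-1/9537))/6 = (1/6)*(-839/9537) = -839/57222 ≈ -0.014662)
(d - 22445) + U(-73, -175) = (-839/57222 - 22445) + sqrt(-73 - 175) = -1284348629/57222 + sqrt(-248) = -1284348629/57222 + 2*I*sqrt(62)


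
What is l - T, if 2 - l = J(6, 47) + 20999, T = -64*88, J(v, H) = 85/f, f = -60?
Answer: -184363/12 ≈ -15364.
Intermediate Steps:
J(v, H) = -17/12 (J(v, H) = 85/(-60) = 85*(-1/60) = -17/12)
T = -5632
l = -251947/12 (l = 2 - (-17/12 + 20999) = 2 - 1*251971/12 = 2 - 251971/12 = -251947/12 ≈ -20996.)
l - T = -251947/12 - 1*(-5632) = -251947/12 + 5632 = -184363/12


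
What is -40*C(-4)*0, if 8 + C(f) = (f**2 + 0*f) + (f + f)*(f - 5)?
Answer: 0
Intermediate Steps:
C(f) = -8 + f**2 + 2*f*(-5 + f) (C(f) = -8 + ((f**2 + 0*f) + (f + f)*(f - 5)) = -8 + ((f**2 + 0) + (2*f)*(-5 + f)) = -8 + (f**2 + 2*f*(-5 + f)) = -8 + f**2 + 2*f*(-5 + f))
-40*C(-4)*0 = -40*(-8 - 10*(-4) + 3*(-4)**2)*0 = -40*(-8 + 40 + 3*16)*0 = -40*(-8 + 40 + 48)*0 = -40*80*0 = -3200*0 = 0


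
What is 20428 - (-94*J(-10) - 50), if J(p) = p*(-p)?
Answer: 11078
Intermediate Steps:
J(p) = -p**2
20428 - (-94*J(-10) - 50) = 20428 - (-(-94)*(-10)**2 - 50) = 20428 - (-(-94)*100 - 50) = 20428 - (-94*(-100) - 50) = 20428 - (9400 - 50) = 20428 - 1*9350 = 20428 - 9350 = 11078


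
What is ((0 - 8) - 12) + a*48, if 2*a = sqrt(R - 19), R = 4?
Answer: -20 + 24*I*sqrt(15) ≈ -20.0 + 92.952*I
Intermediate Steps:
a = I*sqrt(15)/2 (a = sqrt(4 - 19)/2 = sqrt(-15)/2 = (I*sqrt(15))/2 = I*sqrt(15)/2 ≈ 1.9365*I)
((0 - 8) - 12) + a*48 = ((0 - 8) - 12) + (I*sqrt(15)/2)*48 = (-8 - 12) + 24*I*sqrt(15) = -20 + 24*I*sqrt(15)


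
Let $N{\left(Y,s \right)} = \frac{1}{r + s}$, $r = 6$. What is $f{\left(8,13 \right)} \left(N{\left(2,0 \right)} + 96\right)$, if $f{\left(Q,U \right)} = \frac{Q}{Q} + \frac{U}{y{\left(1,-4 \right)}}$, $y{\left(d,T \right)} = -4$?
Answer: $- \frac{1731}{8} \approx -216.38$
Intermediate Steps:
$f{\left(Q,U \right)} = 1 - \frac{U}{4}$ ($f{\left(Q,U \right)} = \frac{Q}{Q} + \frac{U}{-4} = 1 + U \left(- \frac{1}{4}\right) = 1 - \frac{U}{4}$)
$N{\left(Y,s \right)} = \frac{1}{6 + s}$
$f{\left(8,13 \right)} \left(N{\left(2,0 \right)} + 96\right) = \left(1 - \frac{13}{4}\right) \left(\frac{1}{6 + 0} + 96\right) = \left(1 - \frac{13}{4}\right) \left(\frac{1}{6} + 96\right) = - \frac{9 \left(\frac{1}{6} + 96\right)}{4} = \left(- \frac{9}{4}\right) \frac{577}{6} = - \frac{1731}{8}$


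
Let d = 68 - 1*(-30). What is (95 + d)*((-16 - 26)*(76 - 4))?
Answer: -583632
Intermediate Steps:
d = 98 (d = 68 + 30 = 98)
(95 + d)*((-16 - 26)*(76 - 4)) = (95 + 98)*((-16 - 26)*(76 - 4)) = 193*(-42*72) = 193*(-3024) = -583632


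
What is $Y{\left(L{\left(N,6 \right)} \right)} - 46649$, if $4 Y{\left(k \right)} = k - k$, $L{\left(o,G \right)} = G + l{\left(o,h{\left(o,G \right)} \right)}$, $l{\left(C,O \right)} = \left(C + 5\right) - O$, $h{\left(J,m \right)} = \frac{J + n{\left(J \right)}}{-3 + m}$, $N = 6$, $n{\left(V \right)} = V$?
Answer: $-46649$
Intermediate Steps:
$h{\left(J,m \right)} = \frac{2 J}{-3 + m}$ ($h{\left(J,m \right)} = \frac{J + J}{-3 + m} = \frac{2 J}{-3 + m}$)
$l{\left(C,O \right)} = 5 + C - O$ ($l{\left(C,O \right)} = \left(5 + C\right) - O = 5 + C - O$)
$L{\left(o,G \right)} = 5 + G + o - \frac{2 o}{-3 + G}$ ($L{\left(o,G \right)} = G + \left(5 + o - \frac{2 o}{-3 + G}\right) = 5 + G + o - \frac{2 o}{-3 + G}$)
$Y{\left(k \right)} = 0$ ($Y{\left(k \right)} = \frac{k - k}{4} = \frac{1}{4} \cdot 0 = 0$)
$Y{\left(L{\left(N,6 \right)} \right)} - 46649 = 0 - 46649 = -46649$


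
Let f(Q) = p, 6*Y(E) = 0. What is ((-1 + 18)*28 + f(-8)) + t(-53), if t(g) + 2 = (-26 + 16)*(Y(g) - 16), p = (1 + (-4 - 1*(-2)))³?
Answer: 633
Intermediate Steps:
Y(E) = 0 (Y(E) = (⅙)*0 = 0)
p = -1 (p = (1 + (-4 + 2))³ = (1 - 2)³ = (-1)³ = -1)
t(g) = 158 (t(g) = -2 + (-26 + 16)*(0 - 16) = -2 - 10*(-16) = -2 + 160 = 158)
f(Q) = -1
((-1 + 18)*28 + f(-8)) + t(-53) = ((-1 + 18)*28 - 1) + 158 = (17*28 - 1) + 158 = (476 - 1) + 158 = 475 + 158 = 633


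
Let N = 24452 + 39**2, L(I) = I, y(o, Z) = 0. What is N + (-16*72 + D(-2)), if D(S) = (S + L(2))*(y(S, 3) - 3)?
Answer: 24821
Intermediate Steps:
D(S) = -6 - 3*S (D(S) = (S + 2)*(0 - 3) = (2 + S)*(-3) = -6 - 3*S)
N = 25973 (N = 24452 + 1521 = 25973)
N + (-16*72 + D(-2)) = 25973 + (-16*72 + (-6 - 3*(-2))) = 25973 + (-1152 + (-6 + 6)) = 25973 + (-1152 + 0) = 25973 - 1152 = 24821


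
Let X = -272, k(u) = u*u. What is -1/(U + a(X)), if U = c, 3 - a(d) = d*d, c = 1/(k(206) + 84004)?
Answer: 126440/9354157639 ≈ 1.3517e-5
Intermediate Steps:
k(u) = u²
c = 1/126440 (c = 1/(206² + 84004) = 1/(42436 + 84004) = 1/126440 ≈ 7.9089e-6)
a(d) = 3 - d² (a(d) = 3 - d*d = 3 - d²)
U = 1/126440 ≈ 7.9089e-6
-1/(U + a(X)) = -1/(1/126440 + (3 - 1*(-272)²)) = -1/(1/126440 + (3 - 1*73984)) = -1/(1/126440 + (3 - 73984)) = -1/(1/126440 - 73981) = -1/(-9354157639/126440) = -1*(-126440/9354157639) = 126440/9354157639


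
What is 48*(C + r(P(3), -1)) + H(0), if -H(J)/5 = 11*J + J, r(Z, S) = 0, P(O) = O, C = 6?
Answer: 288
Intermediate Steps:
H(J) = -60*J (H(J) = -5*(11*J + J) = -60*J)
48*(C + r(P(3), -1)) + H(0) = 48*(6 + 0) - 60*0 = 48*6 + 0 = 288 + 0 = 288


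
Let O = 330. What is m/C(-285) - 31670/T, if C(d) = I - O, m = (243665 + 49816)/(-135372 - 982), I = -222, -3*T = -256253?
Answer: -2358650349129/6429166367408 ≈ -0.36687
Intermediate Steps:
T = 256253/3 (T = -⅓*(-256253) = 256253/3 ≈ 85418.)
m = -293481/136354 (m = 293481/(-136354) = 293481*(-1/136354) = -293481/136354 ≈ -2.1523)
C(d) = -552 (C(d) = -222 - 1*330 = -222 - 330 = -552)
m/C(-285) - 31670/T = -293481/136354/(-552) - 31670/256253/3 = -293481/136354*(-1/552) - 31670*3/256253 = 97827/25089136 - 95010/256253 = -2358650349129/6429166367408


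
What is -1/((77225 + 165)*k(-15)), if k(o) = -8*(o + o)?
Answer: -1/18573600 ≈ -5.3840e-8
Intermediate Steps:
k(o) = -16*o
-1/((77225 + 165)*k(-15)) = -1/((77225 + 165)*((-16*(-15)))) = -1/(77390*240) = -1*1/18573600 = -1/18573600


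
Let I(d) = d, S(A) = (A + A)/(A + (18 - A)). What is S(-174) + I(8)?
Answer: -34/3 ≈ -11.333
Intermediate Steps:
S(A) = A/9 (S(A) = (2*A)/18 = (2*A)*(1/18) = A/9)
S(-174) + I(8) = (⅑)*(-174) + 8 = -58/3 + 8 = -34/3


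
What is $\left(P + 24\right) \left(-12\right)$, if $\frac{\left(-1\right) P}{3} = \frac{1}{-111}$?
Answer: $- \frac{10668}{37} \approx -288.32$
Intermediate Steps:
$P = \frac{1}{37}$ ($P = - \frac{3}{-111} = \left(-3\right) \left(- \frac{1}{111}\right) = \frac{1}{37} \approx 0.027027$)
$\left(P + 24\right) \left(-12\right) = \left(\frac{1}{37} + 24\right) \left(-12\right) = \frac{889}{37} \left(-12\right) = - \frac{10668}{37}$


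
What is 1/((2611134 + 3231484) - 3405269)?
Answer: 1/2437349 ≈ 4.1028e-7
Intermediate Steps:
1/((2611134 + 3231484) - 3405269) = 1/(5842618 - 3405269) = 1/2437349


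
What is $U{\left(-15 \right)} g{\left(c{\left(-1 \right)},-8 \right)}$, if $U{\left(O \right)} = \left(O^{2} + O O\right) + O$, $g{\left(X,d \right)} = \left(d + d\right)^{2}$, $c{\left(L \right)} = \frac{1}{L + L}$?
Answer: $111360$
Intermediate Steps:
$c{\left(L \right)} = \frac{1}{2 L}$
$g{\left(X,d \right)} = 4 d^{2}$ ($g{\left(X,d \right)} = \left(2 d\right)^{2} = 4 d^{2}$)
$U{\left(O \right)} = O + 2 O^{2}$ ($U{\left(O \right)} = \left(O^{2} + O^{2}\right) + O = 2 O^{2} + O = O + 2 O^{2}$)
$U{\left(-15 \right)} g{\left(c{\left(-1 \right)},-8 \right)} = - 15 \left(1 + 2 \left(-15\right)\right) 4 \left(-8\right)^{2} = - 15 \left(1 - 30\right) 4 \cdot 64 = \left(-15\right) \left(-29\right) 256 = 435 \cdot 256 = 111360$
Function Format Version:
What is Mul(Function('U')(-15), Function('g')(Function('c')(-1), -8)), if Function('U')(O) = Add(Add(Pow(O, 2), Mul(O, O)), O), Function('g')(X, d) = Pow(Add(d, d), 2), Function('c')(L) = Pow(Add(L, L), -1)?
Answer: 111360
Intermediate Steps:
Function('c')(L) = Mul(Rational(1, 2), Pow(L, -1)) (Function('c')(L) = Pow(Mul(2, L), -1) = Mul(Rational(1, 2), Pow(L, -1)))
Function('g')(X, d) = Mul(4, Pow(d, 2)) (Function('g')(X, d) = Pow(Mul(2, d), 2) = Mul(4, Pow(d, 2)))
Function('U')(O) = Add(O, Mul(2, Pow(O, 2))) (Function('U')(O) = Add(Add(Pow(O, 2), Pow(O, 2)), O) = Add(Mul(2, Pow(O, 2)), O) = Add(O, Mul(2, Pow(O, 2))))
Mul(Function('U')(-15), Function('g')(Function('c')(-1), -8)) = Mul(Mul(-15, Add(1, Mul(2, -15))), Mul(4, Pow(-8, 2))) = Mul(Mul(-15, Add(1, -30)), Mul(4, 64)) = Mul(Mul(-15, -29), 256) = Mul(435, 256) = 111360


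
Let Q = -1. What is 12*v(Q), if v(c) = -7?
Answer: -84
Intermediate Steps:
12*v(Q) = 12*(-7) = -84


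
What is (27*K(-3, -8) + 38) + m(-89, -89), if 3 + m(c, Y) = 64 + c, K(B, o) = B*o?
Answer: 658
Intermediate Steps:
m(c, Y) = 61 + c (m(c, Y) = -3 + (64 + c) = 61 + c)
(27*K(-3, -8) + 38) + m(-89, -89) = (27*(-3*(-8)) + 38) + (61 - 89) = (27*24 + 38) - 28 = (648 + 38) - 28 = 686 - 28 = 658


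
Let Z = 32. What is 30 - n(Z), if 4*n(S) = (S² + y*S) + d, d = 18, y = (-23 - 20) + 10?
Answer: 67/2 ≈ 33.500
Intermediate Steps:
y = -33 (y = -43 + 10 = -33)
n(S) = 9/2 - 33*S/4 + S²/4 (n(S) = ((S² - 33*S) + 18)/4 = (18 + S² - 33*S)/4 = 9/2 - 33*S/4 + S²/4)
30 - n(Z) = 30 - (9/2 - 33/4*32 + (¼)*32²) = 30 - (9/2 - 264 + (¼)*1024) = 30 - (9/2 - 264 + 256) = 30 - 1*(-7/2) = 30 + 7/2 = 67/2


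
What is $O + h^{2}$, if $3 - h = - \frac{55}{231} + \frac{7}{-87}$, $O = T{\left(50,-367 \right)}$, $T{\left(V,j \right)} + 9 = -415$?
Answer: $- \frac{153169103}{370881} \approx -412.99$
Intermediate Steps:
$T{\left(V,j \right)} = -424$ ($T{\left(V,j \right)} = -9 - 415 = -424$)
$O = -424$
$h = \frac{2021}{609}$ ($h = 3 - \left(- \frac{55}{231} + \frac{7}{-87}\right) = 3 - \left(\left(-55\right) \frac{1}{231} + 7 \left(- \frac{1}{87}\right)\right) = 3 - \left(- \frac{5}{21} - \frac{7}{87}\right) = 3 - - \frac{194}{609} = 3 + \frac{194}{609} = \frac{2021}{609} \approx 3.3186$)
$O + h^{2} = -424 + \left(\frac{2021}{609}\right)^{2} = -424 + \frac{4084441}{370881} = - \frac{153169103}{370881}$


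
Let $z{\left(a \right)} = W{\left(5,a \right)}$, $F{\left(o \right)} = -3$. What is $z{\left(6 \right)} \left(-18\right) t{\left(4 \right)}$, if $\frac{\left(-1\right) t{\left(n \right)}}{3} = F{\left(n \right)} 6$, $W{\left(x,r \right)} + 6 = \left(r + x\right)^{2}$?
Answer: $-111780$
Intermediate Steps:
$W{\left(x,r \right)} = -6 + \left(r + x\right)^{2}$
$z{\left(a \right)} = -6 + \left(5 + a\right)^{2}$ ($z{\left(a \right)} = -6 + \left(a + 5\right)^{2} = -6 + \left(5 + a\right)^{2}$)
$t{\left(n \right)} = 54$ ($t{\left(n \right)} = - 3 \left(\left(-3\right) 6\right) = \left(-3\right) \left(-18\right) = 54$)
$z{\left(6 \right)} \left(-18\right) t{\left(4 \right)} = \left(-6 + \left(5 + 6\right)^{2}\right) \left(-18\right) 54 = \left(-6 + 11^{2}\right) \left(-18\right) 54 = \left(-6 + 121\right) \left(-18\right) 54 = 115 \left(-18\right) 54 = \left(-2070\right) 54 = -111780$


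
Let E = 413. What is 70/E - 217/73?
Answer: -12073/4307 ≈ -2.8031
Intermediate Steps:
70/E - 217/73 = 70/413 - 217/73 = 70*(1/413) - 217*1/73 = 10/59 - 217/73 = -12073/4307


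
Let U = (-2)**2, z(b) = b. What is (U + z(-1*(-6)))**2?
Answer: 100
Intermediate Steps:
U = 4
(U + z(-1*(-6)))**2 = (4 - 1*(-6))**2 = (4 + 6)**2 = 10**2 = 100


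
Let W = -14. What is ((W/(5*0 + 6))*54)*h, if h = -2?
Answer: 252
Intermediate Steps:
((W/(5*0 + 6))*54)*h = (-14/(5*0 + 6)*54)*(-2) = (-14/(0 + 6)*54)*(-2) = (-14/6*54)*(-2) = (-14*⅙*54)*(-2) = -7/3*54*(-2) = -126*(-2) = 252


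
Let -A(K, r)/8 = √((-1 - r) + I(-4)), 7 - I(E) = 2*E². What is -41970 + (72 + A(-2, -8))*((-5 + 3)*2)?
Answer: -42258 + 96*I*√2 ≈ -42258.0 + 135.76*I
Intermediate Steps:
I(E) = 7 - 2*E²
A(K, r) = -8*√(-26 - r) (A(K, r) = -8*√((-1 - r) + (7 - 2*(-4)²)) = -8*√((-1 - r) + (7 - 2*16)) = -8*√((-1 - r) + (7 - 32)) = -8*√((-1 - r) - 25) = -8*√(-26 - r))
-41970 + (72 + A(-2, -8))*((-5 + 3)*2) = -41970 + (72 - 8*√(-26 - 1*(-8)))*((-5 + 3)*2) = -41970 + (72 - 8*√(-26 + 8))*(-2*2) = -41970 + (72 - 24*I*√2)*(-4) = -41970 + (-288 + 96*I*√2) = -42258 + 96*I*√2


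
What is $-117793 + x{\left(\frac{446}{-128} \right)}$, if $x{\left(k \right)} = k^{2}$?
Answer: $- \frac{482430399}{4096} \approx -1.1778 \cdot 10^{5}$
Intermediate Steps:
$-117793 + x{\left(\frac{446}{-128} \right)} = -117793 + \left(\frac{446}{-128}\right)^{2} = -117793 + \left(446 \left(- \frac{1}{128}\right)\right)^{2} = -117793 + \left(- \frac{223}{64}\right)^{2} = -117793 + \frac{49729}{4096} = - \frac{482430399}{4096}$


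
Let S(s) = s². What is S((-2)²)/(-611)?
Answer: -16/611 ≈ -0.026187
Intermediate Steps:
S((-2)²)/(-611) = ((-2)²)²/(-611) = 4²*(-1/611) = 16*(-1/611) = -16/611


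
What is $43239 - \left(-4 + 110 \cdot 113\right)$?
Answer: $30813$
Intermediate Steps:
$43239 - \left(-4 + 110 \cdot 113\right) = 43239 - \left(-4 + 12430\right) = 43239 - 12426 = 30813$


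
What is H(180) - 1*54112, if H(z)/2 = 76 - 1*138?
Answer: -54236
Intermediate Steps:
H(z) = -124 (H(z) = 2*(76 - 1*138) = 2*(76 - 138) = 2*(-62) = -124)
H(180) - 1*54112 = -124 - 1*54112 = -124 - 54112 = -54236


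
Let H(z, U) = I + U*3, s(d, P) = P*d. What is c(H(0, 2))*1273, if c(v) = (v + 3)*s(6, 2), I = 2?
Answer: 168036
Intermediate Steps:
H(z, U) = 2 + 3*U (H(z, U) = 2 + U*3 = 2 + 3*U)
c(v) = 36 + 12*v (c(v) = (v + 3)*(2*6) = (3 + v)*12 = 36 + 12*v)
c(H(0, 2))*1273 = (36 + 12*(2 + 3*2))*1273 = (36 + 12*(2 + 6))*1273 = (36 + 12*8)*1273 = (36 + 96)*1273 = 132*1273 = 168036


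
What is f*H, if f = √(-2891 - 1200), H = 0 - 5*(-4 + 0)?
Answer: 20*I*√4091 ≈ 1279.2*I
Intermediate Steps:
H = 20 (H = 0 - 5*(-4) = 0 + 20 = 20)
f = I*√4091 (f = √(-4091) = I*√4091 ≈ 63.961*I)
f*H = (I*√4091)*20 = 20*I*√4091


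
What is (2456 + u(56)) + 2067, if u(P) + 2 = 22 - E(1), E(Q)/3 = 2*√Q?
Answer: 4537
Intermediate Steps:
E(Q) = 6*√Q (E(Q) = 3*(2*√Q) = 6*√Q)
u(P) = 14 (u(P) = -2 + (22 - 6*√1) = -2 + (22 - 6) = -2 + 16 = 14)
(2456 + u(56)) + 2067 = (2456 + 14) + 2067 = 2470 + 2067 = 4537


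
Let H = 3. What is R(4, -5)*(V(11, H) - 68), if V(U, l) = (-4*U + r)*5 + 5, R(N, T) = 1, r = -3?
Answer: -298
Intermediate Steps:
V(U, l) = -10 - 20*U (V(U, l) = (-4*U - 3)*5 + 5 = (-3 - 4*U)*5 + 5 = (-15 - 20*U) + 5 = -10 - 20*U)
R(4, -5)*(V(11, H) - 68) = 1*((-10 - 20*11) - 68) = 1*((-10 - 220) - 68) = 1*(-230 - 68) = 1*(-298) = -298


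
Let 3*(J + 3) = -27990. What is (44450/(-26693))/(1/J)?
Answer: 414851850/26693 ≈ 15542.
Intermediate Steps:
J = -9333 (J = -3 + (⅓)*(-27990) = -3 - 9330 = -9333)
(44450/(-26693))/(1/J) = (44450/(-26693))/(1/(-9333)) = (44450*(-1/26693))/(-1/9333) = -44450/26693*(-9333) = 414851850/26693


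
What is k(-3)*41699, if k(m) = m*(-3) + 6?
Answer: 625485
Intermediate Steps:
k(m) = 6 - 3*m (k(m) = -3*m + 6 = 6 - 3*m)
k(-3)*41699 = (6 - 3*(-3))*41699 = (6 + 9)*41699 = 15*41699 = 625485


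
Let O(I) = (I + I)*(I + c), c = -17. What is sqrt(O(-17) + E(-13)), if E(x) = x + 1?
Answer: 2*sqrt(286) ≈ 33.823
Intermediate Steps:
O(I) = 2*I*(-17 + I) (O(I) = (I + I)*(I - 17) = (2*I)*(-17 + I) = 2*I*(-17 + I))
E(x) = 1 + x
sqrt(O(-17) + E(-13)) = sqrt(2*(-17)*(-17 - 17) + (1 - 13)) = sqrt(2*(-17)*(-34) - 12) = sqrt(1156 - 12) = sqrt(1144) = 2*sqrt(286)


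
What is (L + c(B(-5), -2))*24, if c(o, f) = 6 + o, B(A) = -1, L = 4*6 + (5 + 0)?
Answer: 816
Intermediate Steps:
L = 29 (L = 24 + 5 = 29)
(L + c(B(-5), -2))*24 = (29 + (6 - 1))*24 = (29 + 5)*24 = 34*24 = 816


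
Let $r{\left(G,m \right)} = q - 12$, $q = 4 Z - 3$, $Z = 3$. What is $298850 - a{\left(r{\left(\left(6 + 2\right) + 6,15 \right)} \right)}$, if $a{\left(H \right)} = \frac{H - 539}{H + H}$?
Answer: $\frac{896279}{3} \approx 2.9876 \cdot 10^{5}$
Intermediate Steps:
$q = 9$ ($q = 4 \cdot 3 - 3 = 12 - 3 = 9$)
$r{\left(G,m \right)} = -3$ ($r{\left(G,m \right)} = 9 - 12 = -3$)
$a{\left(H \right)} = \frac{-539 + H}{2 H}$
$298850 - a{\left(r{\left(\left(6 + 2\right) + 6,15 \right)} \right)} = 298850 - \frac{-539 - 3}{2 \left(-3\right)} = 298850 - \frac{1}{2} \left(- \frac{1}{3}\right) \left(-542\right) = 298850 - \frac{271}{3} = \frac{896279}{3}$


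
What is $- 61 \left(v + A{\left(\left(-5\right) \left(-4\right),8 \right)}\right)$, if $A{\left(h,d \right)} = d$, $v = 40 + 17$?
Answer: $-3965$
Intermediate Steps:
$v = 57$
$- 61 \left(v + A{\left(\left(-5\right) \left(-4\right),8 \right)}\right) = - 61 \left(57 + 8\right) = \left(-61\right) 65 = -3965$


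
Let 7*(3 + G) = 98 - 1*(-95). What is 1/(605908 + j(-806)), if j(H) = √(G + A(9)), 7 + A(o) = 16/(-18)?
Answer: 38172204/23128843780181 - 3*√7357/23128843780181 ≈ 1.6504e-6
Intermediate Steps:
A(o) = -71/9 (A(o) = -7 + 16/(-18) = -7 + 16*(-1/18) = -7 - 8/9 = -71/9)
G = 172/7 (G = -3 + (98 - 1*(-95))/7 = -3 + (98 + 95)/7 = -3 + (⅐)*193 = -3 + 193/7 = 172/7 ≈ 24.571)
j(H) = √7357/21 (j(H) = √(172/7 - 71/9) = √(1051/63) = √7357/21)
1/(605908 + j(-806)) = 1/(605908 + √7357/21)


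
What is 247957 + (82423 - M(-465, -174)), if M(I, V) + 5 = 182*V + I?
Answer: 362518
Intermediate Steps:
M(I, V) = -5 + I + 182*V (M(I, V) = -5 + (182*V + I) = -5 + (I + 182*V) = -5 + I + 182*V)
247957 + (82423 - M(-465, -174)) = 247957 + (82423 - (-5 - 465 + 182*(-174))) = 247957 + (82423 - (-5 - 465 - 31668)) = 247957 + (82423 - 1*(-32138)) = 247957 + (82423 + 32138) = 247957 + 114561 = 362518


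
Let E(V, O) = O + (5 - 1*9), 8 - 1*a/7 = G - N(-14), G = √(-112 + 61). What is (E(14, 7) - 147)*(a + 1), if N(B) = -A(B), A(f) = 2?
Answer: -6192 + 1008*I*√51 ≈ -6192.0 + 7198.6*I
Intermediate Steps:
N(B) = -2 (N(B) = -1*2 = -2)
G = I*√51 (G = √(-51) = I*√51 ≈ 7.1414*I)
a = 42 - 7*I*√51 (a = 56 - 7*(I*√51 - 1*(-2)) = 56 - 7*(I*√51 + 2) = 56 - 7*(2 + I*√51) = 56 + (-14 - 7*I*√51) = 42 - 7*I*√51 ≈ 42.0 - 49.99*I)
E(V, O) = -4 + O (E(V, O) = O + (5 - 9) = O - 4 = -4 + O)
(E(14, 7) - 147)*(a + 1) = ((-4 + 7) - 147)*((42 - 7*I*√51) + 1) = (3 - 147)*(43 - 7*I*√51) = -144*(43 - 7*I*√51) = -6192 + 1008*I*√51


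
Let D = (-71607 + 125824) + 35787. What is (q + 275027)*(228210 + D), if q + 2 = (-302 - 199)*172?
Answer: 60095668542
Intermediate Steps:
q = -86174 (q = -2 + (-302 - 199)*172 = -2 - 501*172 = -2 - 86172 = -86174)
D = 90004 (D = 54217 + 35787 = 90004)
(q + 275027)*(228210 + D) = (-86174 + 275027)*(228210 + 90004) = 188853*318214 = 60095668542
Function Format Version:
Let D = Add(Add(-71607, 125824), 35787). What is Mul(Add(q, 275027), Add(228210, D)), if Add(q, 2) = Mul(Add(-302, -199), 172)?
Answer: 60095668542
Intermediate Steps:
q = -86174 (q = Add(-2, Mul(Add(-302, -199), 172)) = Add(-2, Mul(-501, 172)) = Add(-2, -86172) = -86174)
D = 90004 (D = Add(54217, 35787) = 90004)
Mul(Add(q, 275027), Add(228210, D)) = Mul(Add(-86174, 275027), Add(228210, 90004)) = Mul(188853, 318214) = 60095668542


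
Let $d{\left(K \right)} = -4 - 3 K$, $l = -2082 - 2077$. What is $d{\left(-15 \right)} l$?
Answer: $-170519$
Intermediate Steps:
$l = -4159$
$d{\left(-15 \right)} l = \left(-4 - -45\right) \left(-4159\right) = \left(-4 + 45\right) \left(-4159\right) = 41 \left(-4159\right) = -170519$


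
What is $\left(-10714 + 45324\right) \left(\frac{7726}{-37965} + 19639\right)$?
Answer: $\frac{5160952584098}{7593} \approx 6.797 \cdot 10^{8}$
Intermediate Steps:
$\left(-10714 + 45324\right) \left(\frac{7726}{-37965} + 19639\right) = 34610 \left(7726 \left(- \frac{1}{37965}\right) + 19639\right) = 34610 \left(- \frac{7726}{37965} + 19639\right) = 34610 \cdot \frac{745586909}{37965} = \frac{5160952584098}{7593}$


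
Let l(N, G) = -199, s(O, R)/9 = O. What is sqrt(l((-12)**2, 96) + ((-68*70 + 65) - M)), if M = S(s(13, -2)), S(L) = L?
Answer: I*sqrt(5011) ≈ 70.788*I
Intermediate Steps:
s(O, R) = 9*O
M = 117 (M = 9*13 = 117)
sqrt(l((-12)**2, 96) + ((-68*70 + 65) - M)) = sqrt(-199 + ((-68*70 + 65) - 1*117)) = sqrt(-199 + ((-4760 + 65) - 117)) = sqrt(-199 + (-4695 - 117)) = sqrt(-199 - 4812) = sqrt(-5011) = I*sqrt(5011)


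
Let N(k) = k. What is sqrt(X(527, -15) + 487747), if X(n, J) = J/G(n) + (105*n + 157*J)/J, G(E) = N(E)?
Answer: sqrt(134480539830)/527 ≈ 695.86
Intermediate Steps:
G(E) = E
X(n, J) = J/n + (105*n + 157*J)/J
sqrt(X(527, -15) + 487747) = sqrt((157 - 15/527 + 105*527/(-15)) + 487747) = sqrt((157 - 15*1/527 + 105*527*(-1/15)) + 487747) = sqrt((157 - 15/527 - 3689) + 487747) = sqrt(-1861379/527 + 487747) = sqrt(255181290/527) = sqrt(134480539830)/527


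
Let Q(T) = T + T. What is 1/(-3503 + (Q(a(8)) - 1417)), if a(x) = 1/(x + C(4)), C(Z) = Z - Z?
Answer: -4/19679 ≈ -0.00020326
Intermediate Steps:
C(Z) = 0
a(x) = 1/x (a(x) = 1/(x + 0) = 1/x)
Q(T) = 2*T
1/(-3503 + (Q(a(8)) - 1417)) = 1/(-3503 + (2/8 - 1417)) = 1/(-3503 + (2*(⅛) - 1417)) = 1/(-3503 + (¼ - 1417)) = 1/(-3503 - 5667/4) = 1/(-19679/4) = -4/19679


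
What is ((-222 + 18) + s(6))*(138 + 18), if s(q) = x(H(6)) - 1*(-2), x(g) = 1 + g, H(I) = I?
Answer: -30420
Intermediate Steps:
s(q) = 9 (s(q) = (1 + 6) - 1*(-2) = 7 + 2 = 9)
((-222 + 18) + s(6))*(138 + 18) = ((-222 + 18) + 9)*(138 + 18) = (-204 + 9)*156 = -195*156 = -30420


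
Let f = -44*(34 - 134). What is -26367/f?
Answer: -2397/400 ≈ -5.9925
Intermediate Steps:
f = 4400 (f = -44*(-100) = 4400)
-26367/f = -26367/4400 = -26367*1/4400 = -2397/400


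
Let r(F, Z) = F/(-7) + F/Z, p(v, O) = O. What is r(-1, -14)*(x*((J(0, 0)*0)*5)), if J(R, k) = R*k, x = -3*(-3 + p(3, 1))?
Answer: 0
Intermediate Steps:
r(F, Z) = -F/7 + F/Z (r(F, Z) = F*(-⅐) + F/Z = -F/7 + F/Z)
x = 6 (x = -3*(-3 + 1) = -3*(-2) = 6)
r(-1, -14)*(x*((J(0, 0)*0)*5)) = (-⅐*(-1) - 1/(-14))*(6*(((0*0)*0)*5)) = (⅐ - 1*(-1/14))*(6*((0*0)*5)) = (⅐ + 1/14)*(6*(0*5)) = 3*(6*0)/14 = (3/14)*0 = 0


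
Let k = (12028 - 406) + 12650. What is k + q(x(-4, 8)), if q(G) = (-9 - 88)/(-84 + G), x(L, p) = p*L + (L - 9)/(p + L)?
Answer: 11578132/477 ≈ 24273.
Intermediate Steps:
x(L, p) = L*p + (-9 + L)/(L + p)
k = 24272 (k = 11622 + 12650 = 24272)
q(G) = -97/(-84 + G)
k + q(x(-4, 8)) = 24272 - 97/(-84 + (-9 - 4 - 4*8² + 8*(-4)²)/(-4 + 8)) = 24272 - 97/(-84 + (-9 - 4 - 4*64 + 8*16)/4) = 24272 - 97/(-84 + (-9 - 4 - 256 + 128)/4) = 24272 - 97/(-84 + (¼)*(-141)) = 24272 - 97/(-84 - 141/4) = 24272 - 97/(-477/4) = 24272 - 97*(-4/477) = 24272 + 388/477 = 11578132/477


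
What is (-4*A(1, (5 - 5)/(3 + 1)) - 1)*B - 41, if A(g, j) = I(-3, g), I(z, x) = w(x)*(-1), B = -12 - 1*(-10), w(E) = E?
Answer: -47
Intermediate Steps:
B = -2 (B = -12 + 10 = -2)
I(z, x) = -x (I(z, x) = x*(-1) = -x)
A(g, j) = -g
(-4*A(1, (5 - 5)/(3 + 1)) - 1)*B - 41 = (-(-4) - 1)*(-2) - 41 = (-4*(-1) - 1)*(-2) - 41 = (4 - 1)*(-2) - 41 = 3*(-2) - 41 = -6 - 41 = -47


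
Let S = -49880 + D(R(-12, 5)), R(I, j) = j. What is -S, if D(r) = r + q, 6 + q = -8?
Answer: 49889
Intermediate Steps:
q = -14 (q = -6 - 8 = -14)
D(r) = -14 + r (D(r) = r - 14 = -14 + r)
S = -49889 (S = -49880 + (-14 + 5) = -49880 - 9 = -49889)
-S = -1*(-49889) = 49889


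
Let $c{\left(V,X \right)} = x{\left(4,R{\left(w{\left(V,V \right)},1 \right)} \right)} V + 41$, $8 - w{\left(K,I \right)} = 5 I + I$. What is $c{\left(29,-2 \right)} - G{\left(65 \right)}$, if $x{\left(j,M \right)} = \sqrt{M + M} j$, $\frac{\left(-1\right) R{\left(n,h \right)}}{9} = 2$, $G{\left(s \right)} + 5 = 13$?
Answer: $33 + 696 i \approx 33.0 + 696.0 i$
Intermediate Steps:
$G{\left(s \right)} = 8$ ($G{\left(s \right)} = -5 + 13 = 8$)
$w{\left(K,I \right)} = 8 - 6 I$ ($w{\left(K,I \right)} = 8 - \left(5 I + I\right) = 8 - 6 I$)
$R{\left(n,h \right)} = -18$ ($R{\left(n,h \right)} = \left(-9\right) 2 = -18$)
$x{\left(j,M \right)} = j \sqrt{2} \sqrt{M}$ ($x{\left(j,M \right)} = \sqrt{2 M} j = \sqrt{2} \sqrt{M} j = j \sqrt{2} \sqrt{M}$)
$c{\left(V,X \right)} = 41 + 24 i V$ ($c{\left(V,X \right)} = 4 \sqrt{2} \sqrt{-18} V + 41 = 4 \sqrt{2} \cdot 3 i \sqrt{2} V + 41 = 24 i V + 41 = 41 + 24 i V$)
$c{\left(29,-2 \right)} - G{\left(65 \right)} = \left(41 + 24 i 29\right) - 8 = \left(41 + 696 i\right) - 8 = 33 + 696 i$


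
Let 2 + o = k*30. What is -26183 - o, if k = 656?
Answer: -45861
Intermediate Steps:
o = 19678 (o = -2 + 656*30 = -2 + 19680 = 19678)
-26183 - o = -26183 - 1*19678 = -26183 - 19678 = -45861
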